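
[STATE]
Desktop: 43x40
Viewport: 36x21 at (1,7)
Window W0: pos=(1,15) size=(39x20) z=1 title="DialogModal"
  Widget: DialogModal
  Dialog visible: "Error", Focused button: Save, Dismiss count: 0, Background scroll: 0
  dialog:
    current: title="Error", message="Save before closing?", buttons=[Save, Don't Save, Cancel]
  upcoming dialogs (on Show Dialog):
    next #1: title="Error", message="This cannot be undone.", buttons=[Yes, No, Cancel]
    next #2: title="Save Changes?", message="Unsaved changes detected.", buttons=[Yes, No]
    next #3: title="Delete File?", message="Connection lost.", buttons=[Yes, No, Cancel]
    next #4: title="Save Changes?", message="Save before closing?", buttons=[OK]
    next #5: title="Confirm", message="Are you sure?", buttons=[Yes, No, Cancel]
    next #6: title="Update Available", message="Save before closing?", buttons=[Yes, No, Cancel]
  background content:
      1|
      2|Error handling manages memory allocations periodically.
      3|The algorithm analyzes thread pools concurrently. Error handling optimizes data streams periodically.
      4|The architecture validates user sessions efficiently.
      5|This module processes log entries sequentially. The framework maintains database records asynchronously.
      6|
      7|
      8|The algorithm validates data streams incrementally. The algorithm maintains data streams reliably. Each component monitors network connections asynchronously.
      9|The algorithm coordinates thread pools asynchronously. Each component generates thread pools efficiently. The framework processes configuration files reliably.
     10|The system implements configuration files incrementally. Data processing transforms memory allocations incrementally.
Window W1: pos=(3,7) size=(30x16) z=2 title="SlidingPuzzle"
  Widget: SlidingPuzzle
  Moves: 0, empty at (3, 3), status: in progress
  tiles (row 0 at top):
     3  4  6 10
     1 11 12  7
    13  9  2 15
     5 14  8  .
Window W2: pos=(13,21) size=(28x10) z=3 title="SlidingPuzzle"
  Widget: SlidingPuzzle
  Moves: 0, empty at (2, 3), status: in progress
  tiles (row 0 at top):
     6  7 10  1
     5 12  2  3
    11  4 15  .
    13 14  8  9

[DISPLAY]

  ┏━━━━━━━━━━━━━━━━━━━━━━━━━━━━┓    
  ┃ SlidingPuzzle              ┃    
  ┠────────────────────────────┨    
  ┃┌────┬────┬────┬────┐       ┃    
  ┃│  3 │  4 │  6 │ 10 │       ┃    
  ┃├────┼────┼────┼────┤       ┃    
  ┃│  1 │ 11 │ 12 │  7 │       ┃    
  ┃├────┼────┼────┼────┤       ┃    
┏━┃│ 13 │  9 │  2 │ 15 │       ┃━━━━
┃ ┃├────┼────┼────┼────┤       ┃    
┠─┃│  5 │ 14 │  8 │    │       ┃────
┃ ┃└────┴────┴────┴────┘       ┃    
┃E┃Moves: 0                    ┃lloc
┃T┃                            ┃ools
┃T┃         ┏━━━━━━━━━━━━━━━━━━━━━━━
┃T┗━━━━━━━━━┃ SlidingPuzzle         
┃  ┌────────┠───────────────────────
┃  │        ┃┌────┬────┬────┬────┐  
┃Th│     Sav┃│  6 │  7 │ 10 │  1 │  
┃Th│ [Save] ┃├────┼────┼────┼────┤  
┃Th└────────┃│  5 │ 12 │  2 │  3 │  


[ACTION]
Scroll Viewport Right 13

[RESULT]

━━━━━━━━━━━━━━━━━━━━━━━━━┓          
idingPuzzle              ┃          
─────────────────────────┨          
──┬────┬────┬────┐       ┃          
3 │  4 │  6 │ 10 │       ┃          
──┼────┼────┼────┤       ┃          
1 │ 11 │ 12 │  7 │       ┃          
──┼────┼────┼────┤       ┃          
3 │  9 │  2 │ 15 │       ┃━━━━━━┓   
──┼────┼────┼────┤       ┃      ┃   
5 │ 14 │  8 │    │       ┃──────┨   
──┴────┴────┴────┘       ┃      ┃   
es: 0                    ┃llocat┃   
                         ┃ools c┃   
      ┏━━━━━━━━━━━━━━━━━━━━━━━━━━┓  
━━━━━━┃ SlidingPuzzle            ┃  
──────┠──────────────────────────┨  
      ┃┌────┬────┬────┬────┐     ┃  
   Sav┃│  6 │  7 │ 10 │  1 │     ┃  
Save] ┃├────┼────┼────┼────┤     ┃  
──────┃│  5 │ 12 │  2 │  3 │     ┃  


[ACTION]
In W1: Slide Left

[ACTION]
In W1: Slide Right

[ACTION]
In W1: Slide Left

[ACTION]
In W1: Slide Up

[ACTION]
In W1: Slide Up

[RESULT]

━━━━━━━━━━━━━━━━━━━━━━━━━┓          
idingPuzzle              ┃          
─────────────────────────┨          
──┬────┬────┬────┐       ┃          
3 │  4 │  6 │ 10 │       ┃          
──┼────┼────┼────┤       ┃          
1 │ 11 │ 12 │  7 │       ┃          
──┼────┼────┼────┤       ┃          
3 │  9 │  2 │ 15 │       ┃━━━━━━┓   
──┼────┼────┼────┤       ┃      ┃   
5 │ 14 │  8 │    │       ┃──────┨   
──┴────┴────┴────┘       ┃      ┃   
es: 2                    ┃llocat┃   
                         ┃ools c┃   
      ┏━━━━━━━━━━━━━━━━━━━━━━━━━━┓  
━━━━━━┃ SlidingPuzzle            ┃  
──────┠──────────────────────────┨  
      ┃┌────┬────┬────┬────┐     ┃  
   Sav┃│  6 │  7 │ 10 │  1 │     ┃  
Save] ┃├────┼────┼────┼────┤     ┃  
──────┃│  5 │ 12 │  2 │  3 │     ┃  


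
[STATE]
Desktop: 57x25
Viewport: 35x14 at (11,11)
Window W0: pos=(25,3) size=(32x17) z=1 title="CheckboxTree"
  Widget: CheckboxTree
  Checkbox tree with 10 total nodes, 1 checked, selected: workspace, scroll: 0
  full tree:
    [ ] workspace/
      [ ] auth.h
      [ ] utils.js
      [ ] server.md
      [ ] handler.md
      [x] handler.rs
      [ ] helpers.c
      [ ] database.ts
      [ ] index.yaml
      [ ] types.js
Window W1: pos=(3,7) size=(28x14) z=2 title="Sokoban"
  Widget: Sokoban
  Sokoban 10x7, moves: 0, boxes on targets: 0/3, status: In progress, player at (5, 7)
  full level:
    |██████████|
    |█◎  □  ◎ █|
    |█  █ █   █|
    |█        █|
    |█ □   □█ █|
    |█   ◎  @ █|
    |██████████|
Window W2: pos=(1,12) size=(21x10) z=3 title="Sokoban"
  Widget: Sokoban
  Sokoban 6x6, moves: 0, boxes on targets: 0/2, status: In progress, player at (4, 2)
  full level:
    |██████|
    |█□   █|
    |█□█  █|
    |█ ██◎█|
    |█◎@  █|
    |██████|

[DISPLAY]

◎ █                ┃] handler.rs   
━━━━━━━━━━┓        ┃] helpers.c    
          ┃        ┃] database.ts  
──────────┨        ┃] index.yaml   
          ┃        ┃] types.js     
          ┃        ┃               
          ┃        ┃               
          ┃        ┃               
          ┃        ┃━━━━━━━━━━━━━━━
          ┃━━━━━━━━┛               
━━━━━━━━━━┛                        
                                   
                                   
                                   


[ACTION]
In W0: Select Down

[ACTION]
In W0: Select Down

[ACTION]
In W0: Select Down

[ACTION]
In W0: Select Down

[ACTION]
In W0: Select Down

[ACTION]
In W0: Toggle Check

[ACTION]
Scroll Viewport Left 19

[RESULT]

   ┃█◎  □  ◎ █                ┃] ha
 ┏━━━━━━━━━━━━━━━━━━━┓        ┃] he
 ┃ Sokoban           ┃        ┃] da
 ┠───────────────────┨        ┃] in
 ┃██████             ┃        ┃] ty
 ┃█□   █             ┃        ┃    
 ┃█□█  █             ┃        ┃    
 ┃█ ██◎█             ┃        ┃    
 ┃█◎@  █             ┃        ┃━━━━
 ┃██████             ┃━━━━━━━━┛    
 ┗━━━━━━━━━━━━━━━━━━━┛             
                                   
                                   
                                   


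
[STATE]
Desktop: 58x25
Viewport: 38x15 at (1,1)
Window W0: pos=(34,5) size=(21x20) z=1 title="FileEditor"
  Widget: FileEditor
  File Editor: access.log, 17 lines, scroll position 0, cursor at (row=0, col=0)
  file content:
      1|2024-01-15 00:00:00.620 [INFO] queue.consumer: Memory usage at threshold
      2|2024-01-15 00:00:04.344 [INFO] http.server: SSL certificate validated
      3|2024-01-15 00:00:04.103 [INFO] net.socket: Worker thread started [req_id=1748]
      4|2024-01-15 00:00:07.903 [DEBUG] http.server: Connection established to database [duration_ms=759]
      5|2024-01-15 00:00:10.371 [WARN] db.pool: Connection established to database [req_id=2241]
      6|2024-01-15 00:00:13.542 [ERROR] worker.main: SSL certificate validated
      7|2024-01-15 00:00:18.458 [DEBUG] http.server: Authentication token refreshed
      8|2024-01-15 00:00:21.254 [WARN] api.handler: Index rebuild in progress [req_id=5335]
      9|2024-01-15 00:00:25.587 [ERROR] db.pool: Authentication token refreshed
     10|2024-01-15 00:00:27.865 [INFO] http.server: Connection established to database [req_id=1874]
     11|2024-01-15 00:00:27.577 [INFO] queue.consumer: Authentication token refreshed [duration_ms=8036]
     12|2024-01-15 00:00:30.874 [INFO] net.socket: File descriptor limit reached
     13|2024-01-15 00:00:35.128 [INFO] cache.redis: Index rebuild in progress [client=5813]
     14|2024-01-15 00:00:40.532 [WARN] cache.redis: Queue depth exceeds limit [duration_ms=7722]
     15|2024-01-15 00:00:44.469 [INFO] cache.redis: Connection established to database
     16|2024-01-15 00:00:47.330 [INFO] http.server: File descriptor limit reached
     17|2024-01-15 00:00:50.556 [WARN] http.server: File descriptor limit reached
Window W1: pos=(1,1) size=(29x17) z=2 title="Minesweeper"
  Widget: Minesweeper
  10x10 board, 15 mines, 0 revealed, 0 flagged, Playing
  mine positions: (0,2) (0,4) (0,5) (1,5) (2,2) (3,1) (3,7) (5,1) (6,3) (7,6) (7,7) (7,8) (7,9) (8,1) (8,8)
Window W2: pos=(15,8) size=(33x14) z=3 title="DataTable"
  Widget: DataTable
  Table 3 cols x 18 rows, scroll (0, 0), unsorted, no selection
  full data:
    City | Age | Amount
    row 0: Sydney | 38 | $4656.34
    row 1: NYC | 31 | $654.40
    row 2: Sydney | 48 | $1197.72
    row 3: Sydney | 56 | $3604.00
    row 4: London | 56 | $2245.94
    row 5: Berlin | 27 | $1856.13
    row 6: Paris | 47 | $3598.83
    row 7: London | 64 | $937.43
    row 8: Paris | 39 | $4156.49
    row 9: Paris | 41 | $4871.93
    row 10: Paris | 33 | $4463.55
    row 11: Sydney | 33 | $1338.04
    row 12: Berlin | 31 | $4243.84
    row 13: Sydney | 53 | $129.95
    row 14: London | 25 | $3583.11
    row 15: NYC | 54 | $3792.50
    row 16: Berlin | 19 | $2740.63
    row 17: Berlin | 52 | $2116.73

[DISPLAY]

┏━━━━━━━━━━━━━━━━━━━━━━━━━━━┓         
┃ Minesweeper               ┃         
┠───────────────────────────┨         
┃■■■■■■■■■■                 ┃         
┃■■■■■■■■■■                 ┃    ┏━━━━
┃■■■■■■■■■■                 ┃    ┃ Fil
┃■■■■■■■■■■                 ┃    ┠────
┃■■■■■■■■■■   ┏━━━━━━━━━━━━━━━━━━━━━━━
┃■■■■■■■■■■   ┃ DataTable             
┃■■■■■■■■■■   ┠───────────────────────
┃■■■■■■■■■■   ┃City  │Age│Amount      
┃■■■■■■■■■■   ┃──────┼───┼────────    
┃■■■■■■■■■■   ┃Sydney│38 │$4656.34    
┃             ┃NYC   │31 │$654.40     
┃             ┃Sydney│48 │$1197.72    


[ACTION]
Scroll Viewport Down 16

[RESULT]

┃■■■■■■■■■■   ┠───────────────────────
┃■■■■■■■■■■   ┃City  │Age│Amount      
┃■■■■■■■■■■   ┃──────┼───┼────────    
┃■■■■■■■■■■   ┃Sydney│38 │$4656.34    
┃             ┃NYC   │31 │$654.40     
┃             ┃Sydney│48 │$1197.72    
┃             ┃Sydney│56 │$3604.00    
┗━━━━━━━━━━━━━┃London│56 │$2245.94    
              ┃Berlin│27 │$1856.13    
              ┃Paris │47 │$3598.83    
              ┃London│64 │$937.43     
              ┗━━━━━━━━━━━━━━━━━━━━━━━
                                 ┃2024
                                 ┃2024
                                 ┗━━━━


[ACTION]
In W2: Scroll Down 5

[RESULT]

┃■■■■■■■■■■   ┠───────────────────────
┃■■■■■■■■■■   ┃City  │Age│Amount      
┃■■■■■■■■■■   ┃──────┼───┼────────    
┃■■■■■■■■■■   ┃Berlin│27 │$1856.13    
┃             ┃Paris │47 │$3598.83    
┃             ┃London│64 │$937.43     
┃             ┃Paris │39 │$4156.49    
┗━━━━━━━━━━━━━┃Paris │41 │$4871.93    
              ┃Paris │33 │$4463.55    
              ┃Sydney│33 │$1338.04    
              ┃Berlin│31 │$4243.84    
              ┗━━━━━━━━━━━━━━━━━━━━━━━
                                 ┃2024
                                 ┃2024
                                 ┗━━━━


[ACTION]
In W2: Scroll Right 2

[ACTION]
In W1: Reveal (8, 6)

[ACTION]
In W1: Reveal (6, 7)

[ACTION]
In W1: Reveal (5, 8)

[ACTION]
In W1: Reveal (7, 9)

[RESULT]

┃■■■✹112332   ┠───────────────────────
┃■■■■■■✹✹✹✹   ┃City  │Age│Amount      
┃■✹■■■■2■✹■   ┃──────┼───┼────────    
┃■■■■■■■■■■   ┃Berlin│27 │$1856.13    
┃             ┃Paris │47 │$3598.83    
┃             ┃London│64 │$937.43     
┃             ┃Paris │39 │$4156.49    
┗━━━━━━━━━━━━━┃Paris │41 │$4871.93    
              ┃Paris │33 │$4463.55    
              ┃Sydney│33 │$1338.04    
              ┃Berlin│31 │$4243.84    
              ┗━━━━━━━━━━━━━━━━━━━━━━━
                                 ┃2024
                                 ┃2024
                                 ┗━━━━


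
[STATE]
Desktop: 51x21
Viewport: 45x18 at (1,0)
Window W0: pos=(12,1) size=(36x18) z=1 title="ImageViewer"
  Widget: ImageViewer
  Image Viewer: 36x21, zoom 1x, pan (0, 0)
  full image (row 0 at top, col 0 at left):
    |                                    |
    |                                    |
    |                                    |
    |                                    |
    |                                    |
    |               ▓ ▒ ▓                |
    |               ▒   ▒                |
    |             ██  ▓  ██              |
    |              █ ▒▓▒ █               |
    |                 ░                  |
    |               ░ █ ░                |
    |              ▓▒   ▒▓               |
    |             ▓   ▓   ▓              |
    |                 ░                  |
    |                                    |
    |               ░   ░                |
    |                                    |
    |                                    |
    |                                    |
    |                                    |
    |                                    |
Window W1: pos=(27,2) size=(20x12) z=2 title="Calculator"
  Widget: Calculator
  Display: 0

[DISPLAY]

                                             
           ┏━━━━━━━━━━━━━━━━━━━━━━━━━━━━━━━━━
           ┃ ImageViewer  ┏━━━━━━━━━━━━━━━━━━
           ┠──────────────┃ Calculator       
           ┃              ┠──────────────────
           ┃              ┃                 0
           ┃              ┃┌───┬───┬───┬───┐ 
           ┃              ┃│ 7 │ 8 │ 9 │ ÷ │ 
           ┃              ┃├───┼───┼───┼───┤ 
           ┃              ┃│ 4 │ 5 │ 6 │ × │ 
           ┃              ┃├───┼───┼───┼───┤ 
           ┃             █┃│ 1 │ 2 │ 3 │ - │ 
           ┃              ┃└───┴───┴───┴───┘ 
           ┃              ┗━━━━━━━━━━━━━━━━━━
           ┃               ░ █ ░             
           ┃              ▓▒   ▒▓            
           ┃             ▓   ▓   ▓           
           ┃                 ░               


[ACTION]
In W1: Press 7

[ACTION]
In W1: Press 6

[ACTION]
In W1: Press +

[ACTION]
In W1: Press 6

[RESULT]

                                             
           ┏━━━━━━━━━━━━━━━━━━━━━━━━━━━━━━━━━
           ┃ ImageViewer  ┏━━━━━━━━━━━━━━━━━━
           ┠──────────────┃ Calculator       
           ┃              ┠──────────────────
           ┃              ┃                 6
           ┃              ┃┌───┬───┬───┬───┐ 
           ┃              ┃│ 7 │ 8 │ 9 │ ÷ │ 
           ┃              ┃├───┼───┼───┼───┤ 
           ┃              ┃│ 4 │ 5 │ 6 │ × │ 
           ┃              ┃├───┼───┼───┼───┤ 
           ┃             █┃│ 1 │ 2 │ 3 │ - │ 
           ┃              ┃└───┴───┴───┴───┘ 
           ┃              ┗━━━━━━━━━━━━━━━━━━
           ┃               ░ █ ░             
           ┃              ▓▒   ▒▓            
           ┃             ▓   ▓   ▓           
           ┃                 ░               


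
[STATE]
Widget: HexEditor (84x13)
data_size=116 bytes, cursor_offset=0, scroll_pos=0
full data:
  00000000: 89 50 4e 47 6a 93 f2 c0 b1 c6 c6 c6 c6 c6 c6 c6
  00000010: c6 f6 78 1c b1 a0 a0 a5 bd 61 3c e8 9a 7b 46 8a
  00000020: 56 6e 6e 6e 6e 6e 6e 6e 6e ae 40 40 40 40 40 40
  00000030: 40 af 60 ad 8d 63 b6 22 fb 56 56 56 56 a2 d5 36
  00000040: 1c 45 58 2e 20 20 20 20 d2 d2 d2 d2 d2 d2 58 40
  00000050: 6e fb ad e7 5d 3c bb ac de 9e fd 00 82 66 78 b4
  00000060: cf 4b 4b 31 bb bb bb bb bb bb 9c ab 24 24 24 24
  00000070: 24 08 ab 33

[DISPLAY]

00000000  89 50 4e 47 6a 93 f2 c0  b1 c6 c6 c6 c6 c6 c6 c6  |.PNGj...........|      
00000010  c6 f6 78 1c b1 a0 a0 a5  bd 61 3c e8 9a 7b 46 8a  |..x......a<..{F.|      
00000020  56 6e 6e 6e 6e 6e 6e 6e  6e ae 40 40 40 40 40 40  |Vnnnnnnnn.@@@@@@|      
00000030  40 af 60 ad 8d 63 b6 22  fb 56 56 56 56 a2 d5 36  |@.`..c.".VVVV..6|      
00000040  1c 45 58 2e 20 20 20 20  d2 d2 d2 d2 d2 d2 58 40  |.EX.    ......X@|      
00000050  6e fb ad e7 5d 3c bb ac  de 9e fd 00 82 66 78 b4  |n...]<.......fx.|      
00000060  cf 4b 4b 31 bb bb bb bb  bb bb 9c ab 24 24 24 24  |.KK1........$$$$|      
00000070  24 08 ab 33                                       |$..3            |      
                                                                                    
                                                                                    
                                                                                    
                                                                                    
                                                                                    


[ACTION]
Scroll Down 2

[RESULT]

00000020  56 6e 6e 6e 6e 6e 6e 6e  6e ae 40 40 40 40 40 40  |Vnnnnnnnn.@@@@@@|      
00000030  40 af 60 ad 8d 63 b6 22  fb 56 56 56 56 a2 d5 36  |@.`..c.".VVVV..6|      
00000040  1c 45 58 2e 20 20 20 20  d2 d2 d2 d2 d2 d2 58 40  |.EX.    ......X@|      
00000050  6e fb ad e7 5d 3c bb ac  de 9e fd 00 82 66 78 b4  |n...]<.......fx.|      
00000060  cf 4b 4b 31 bb bb bb bb  bb bb 9c ab 24 24 24 24  |.KK1........$$$$|      
00000070  24 08 ab 33                                       |$..3            |      
                                                                                    
                                                                                    
                                                                                    
                                                                                    
                                                                                    
                                                                                    
                                                                                    


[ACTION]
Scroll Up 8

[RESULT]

00000000  89 50 4e 47 6a 93 f2 c0  b1 c6 c6 c6 c6 c6 c6 c6  |.PNGj...........|      
00000010  c6 f6 78 1c b1 a0 a0 a5  bd 61 3c e8 9a 7b 46 8a  |..x......a<..{F.|      
00000020  56 6e 6e 6e 6e 6e 6e 6e  6e ae 40 40 40 40 40 40  |Vnnnnnnnn.@@@@@@|      
00000030  40 af 60 ad 8d 63 b6 22  fb 56 56 56 56 a2 d5 36  |@.`..c.".VVVV..6|      
00000040  1c 45 58 2e 20 20 20 20  d2 d2 d2 d2 d2 d2 58 40  |.EX.    ......X@|      
00000050  6e fb ad e7 5d 3c bb ac  de 9e fd 00 82 66 78 b4  |n...]<.......fx.|      
00000060  cf 4b 4b 31 bb bb bb bb  bb bb 9c ab 24 24 24 24  |.KK1........$$$$|      
00000070  24 08 ab 33                                       |$..3            |      
                                                                                    
                                                                                    
                                                                                    
                                                                                    
                                                                                    


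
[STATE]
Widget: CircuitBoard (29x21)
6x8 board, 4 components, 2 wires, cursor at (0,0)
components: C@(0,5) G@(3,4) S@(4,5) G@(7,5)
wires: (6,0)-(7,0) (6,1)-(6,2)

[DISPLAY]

   0 1 2 3 4 5               
0  [.]                  C    
                             
1                            
                             
2                            
                             
3                   G        
                             
4                       S    
                             
5                            
                             
6   ·   · ─ ·                
    │                        
7   ·                   G    
Cursor: (0,0)                
                             
                             
                             
                             


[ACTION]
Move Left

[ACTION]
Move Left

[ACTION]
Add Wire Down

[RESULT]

   0 1 2 3 4 5               
0  [.]                  C    
    │                        
1   ·                        
                             
2                            
                             
3                   G        
                             
4                       S    
                             
5                            
                             
6   ·   · ─ ·                
    │                        
7   ·                   G    
Cursor: (0,0)                
                             
                             
                             
                             


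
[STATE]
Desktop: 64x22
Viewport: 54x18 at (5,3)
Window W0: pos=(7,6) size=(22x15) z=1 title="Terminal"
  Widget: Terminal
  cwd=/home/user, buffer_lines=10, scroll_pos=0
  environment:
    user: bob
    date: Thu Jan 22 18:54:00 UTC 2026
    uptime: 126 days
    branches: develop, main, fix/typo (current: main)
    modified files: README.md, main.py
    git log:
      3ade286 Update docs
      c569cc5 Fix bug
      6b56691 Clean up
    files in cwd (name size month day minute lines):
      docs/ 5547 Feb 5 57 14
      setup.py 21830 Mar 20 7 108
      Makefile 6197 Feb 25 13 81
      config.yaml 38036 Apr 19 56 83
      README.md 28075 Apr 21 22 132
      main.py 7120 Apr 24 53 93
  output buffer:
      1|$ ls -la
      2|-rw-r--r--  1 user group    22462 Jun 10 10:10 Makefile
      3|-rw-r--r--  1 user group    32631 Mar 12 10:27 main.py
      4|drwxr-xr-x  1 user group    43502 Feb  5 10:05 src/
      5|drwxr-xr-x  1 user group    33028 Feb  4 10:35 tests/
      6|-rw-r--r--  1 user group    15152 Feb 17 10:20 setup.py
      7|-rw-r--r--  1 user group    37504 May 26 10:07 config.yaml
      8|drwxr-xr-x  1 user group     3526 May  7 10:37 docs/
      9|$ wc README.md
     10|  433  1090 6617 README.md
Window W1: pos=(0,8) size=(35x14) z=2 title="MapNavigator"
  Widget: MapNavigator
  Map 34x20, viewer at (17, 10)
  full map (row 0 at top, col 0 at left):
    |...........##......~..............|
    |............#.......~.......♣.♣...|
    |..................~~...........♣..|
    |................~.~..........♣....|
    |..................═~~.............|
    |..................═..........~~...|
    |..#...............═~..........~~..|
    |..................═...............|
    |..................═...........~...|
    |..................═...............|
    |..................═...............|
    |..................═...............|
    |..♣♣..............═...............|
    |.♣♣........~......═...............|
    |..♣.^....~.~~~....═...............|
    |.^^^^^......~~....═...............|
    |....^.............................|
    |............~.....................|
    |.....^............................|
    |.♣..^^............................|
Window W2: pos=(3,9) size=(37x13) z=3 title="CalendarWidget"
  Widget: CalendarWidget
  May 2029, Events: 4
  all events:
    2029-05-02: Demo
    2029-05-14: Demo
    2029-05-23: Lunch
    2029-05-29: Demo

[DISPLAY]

                                                      
                                                      
                                                      
  ┏━━━━━━━━━━━━━━━━━━━━┓                              
  ┃ Terminal           ┃                              
━━━━━━━━━━━━━━━━━━━━━━━━━━━━━┓                        
━━━━━━━━━━━━━━━━━━━━━━━━━━━━━━━━━━┓                   
CalendarWidget                    ┃                   
──────────────────────────────────┨                   
             May 2029             ┃                   
o Tu We Th Fr Sa Su               ┃                   
   1  2*  3  4  5  6              ┃                   
7  8  9 10 11 12 13               ┃                   
4* 15 16 17 18 19 20              ┃                   
1 22 23* 24 25 26 27              ┃                   
8 29* 30 31                       ┃                   
                                  ┃                   
                                  ┃                   


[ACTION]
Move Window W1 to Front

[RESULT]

                                                      
                                                      
                                                      
  ┏━━━━━━━━━━━━━━━━━━━━┓                              
  ┃ Terminal           ┃                              
━━━━━━━━━━━━━━━━━━━━━━━━━━━━━┓                        
Navigator                    ┃━━━━┓                   
─────────────────────────────┨    ┃                   
.............═..........~~...┃────┨                   
.............═~..........~~..┃    ┃                   
.............═...............┃    ┃                   
.............═...........~...┃    ┃                   
.............═...............┃    ┃                   
............@═...............┃    ┃                   
.............═...............┃    ┃                   
.............═...............┃    ┃                   
......~......═...............┃    ┃                   
....~.~~~....═...............┃    ┃                   


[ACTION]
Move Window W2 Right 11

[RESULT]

                                                      
                                                      
                                                      
  ┏━━━━━━━━━━━━━━━━━━━━┓                              
  ┃ Terminal           ┃                              
━━━━━━━━━━━━━━━━━━━━━━━━━━━━━┓                        
Navigator                    ┃━━━━━━━━━━━━━━━┓        
─────────────────────────────┨               ┃        
.............═..........~~...┃───────────────┨        
.............═~..........~~..┃29             ┃        
.............═...............┃               ┃        
.............═...........~...┃6              ┃        
.............═...............┃               ┃        
............@═...............┃0              ┃        
.............═...............┃7              ┃        
.............═...............┃               ┃        
......~......═...............┃               ┃        
....~.~~~....═...............┃               ┃        


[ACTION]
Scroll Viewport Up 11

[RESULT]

                                                      
                                                      
                                                      
                                                      
                                                      
                                                      
  ┏━━━━━━━━━━━━━━━━━━━━┓                              
  ┃ Terminal           ┃                              
━━━━━━━━━━━━━━━━━━━━━━━━━━━━━┓                        
Navigator                    ┃━━━━━━━━━━━━━━━┓        
─────────────────────────────┨               ┃        
.............═..........~~...┃───────────────┨        
.............═~..........~~..┃29             ┃        
.............═...............┃               ┃        
.............═...........~...┃6              ┃        
.............═...............┃               ┃        
............@═...............┃0              ┃        
.............═...............┃7              ┃        


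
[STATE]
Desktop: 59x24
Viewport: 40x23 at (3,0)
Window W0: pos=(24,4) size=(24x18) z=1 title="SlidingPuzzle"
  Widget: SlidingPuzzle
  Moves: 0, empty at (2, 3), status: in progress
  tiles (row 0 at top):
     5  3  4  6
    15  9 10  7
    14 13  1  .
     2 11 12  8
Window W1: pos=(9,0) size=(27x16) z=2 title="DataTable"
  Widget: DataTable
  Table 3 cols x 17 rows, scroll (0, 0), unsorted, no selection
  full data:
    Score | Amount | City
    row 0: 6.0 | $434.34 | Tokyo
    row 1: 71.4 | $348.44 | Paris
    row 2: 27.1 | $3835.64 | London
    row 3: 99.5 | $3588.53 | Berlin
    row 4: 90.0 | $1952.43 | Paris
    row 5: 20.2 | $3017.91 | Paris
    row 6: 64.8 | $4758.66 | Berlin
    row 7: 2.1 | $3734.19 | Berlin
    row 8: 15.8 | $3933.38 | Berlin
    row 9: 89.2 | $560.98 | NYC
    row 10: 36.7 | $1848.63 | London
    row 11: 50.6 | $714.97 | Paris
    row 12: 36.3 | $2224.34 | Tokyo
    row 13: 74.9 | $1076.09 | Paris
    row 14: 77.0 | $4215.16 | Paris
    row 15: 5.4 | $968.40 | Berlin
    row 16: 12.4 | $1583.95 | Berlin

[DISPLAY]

      ┏━━━━━━━━━━━━━━━━━━━━━━━━━┓       
      ┃ DataTable               ┃       
      ┠─────────────────────────┨       
      ┃Score│Amount  │City      ┃       
      ┃─────┼────────┼──────    ┃━━━━━━━
      ┃6.0  │$434.34 │Tokyo     ┃zle    
      ┃71.4 │$348.44 │Paris     ┃───────
      ┃27.1 │$3835.64│London    ┃────┬──
      ┃99.5 │$3588.53│Berlin    ┃  4 │  
      ┃90.0 │$1952.43│Paris     ┃────┼──
      ┃20.2 │$3017.91│Paris     ┃ 10 │  
      ┃64.8 │$4758.66│Berlin    ┃────┼──
      ┃2.1  │$3734.19│Berlin    ┃  1 │  
      ┃15.8 │$3933.38│Berlin    ┃────┼──
      ┃89.2 │$560.98 │NYC       ┃ 12 │  
      ┗━━━━━━━━━━━━━━━━━━━━━━━━━┛────┴──
                     ┃Moves: 0          
                     ┃                  
                     ┃                  
                     ┃                  
                     ┃                  
                     ┗━━━━━━━━━━━━━━━━━━
                                        


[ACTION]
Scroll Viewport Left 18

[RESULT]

         ┏━━━━━━━━━━━━━━━━━━━━━━━━━┓    
         ┃ DataTable               ┃    
         ┠─────────────────────────┨    
         ┃Score│Amount  │City      ┃    
         ┃─────┼────────┼──────    ┃━━━━
         ┃6.0  │$434.34 │Tokyo     ┃zle 
         ┃71.4 │$348.44 │Paris     ┃────
         ┃27.1 │$3835.64│London    ┃────
         ┃99.5 │$3588.53│Berlin    ┃  4 
         ┃90.0 │$1952.43│Paris     ┃────
         ┃20.2 │$3017.91│Paris     ┃ 10 
         ┃64.8 │$4758.66│Berlin    ┃────
         ┃2.1  │$3734.19│Berlin    ┃  1 
         ┃15.8 │$3933.38│Berlin    ┃────
         ┃89.2 │$560.98 │NYC       ┃ 12 
         ┗━━━━━━━━━━━━━━━━━━━━━━━━━┛────
                        ┃Moves: 0       
                        ┃               
                        ┃               
                        ┃               
                        ┃               
                        ┗━━━━━━━━━━━━━━━
                                        


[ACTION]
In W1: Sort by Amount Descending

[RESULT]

         ┏━━━━━━━━━━━━━━━━━━━━━━━━━┓    
         ┃ DataTable               ┃    
         ┠─────────────────────────┨    
         ┃Score│Amount ▼│City      ┃    
         ┃─────┼────────┼──────    ┃━━━━
         ┃64.8 │$4758.66│Berlin    ┃zle 
         ┃77.0 │$4215.16│Paris     ┃────
         ┃15.8 │$3933.38│Berlin    ┃────
         ┃27.1 │$3835.64│London    ┃  4 
         ┃2.1  │$3734.19│Berlin    ┃────
         ┃99.5 │$3588.53│Berlin    ┃ 10 
         ┃20.2 │$3017.91│Paris     ┃────
         ┃36.3 │$2224.34│Tokyo     ┃  1 
         ┃90.0 │$1952.43│Paris     ┃────
         ┃36.7 │$1848.63│London    ┃ 12 
         ┗━━━━━━━━━━━━━━━━━━━━━━━━━┛────
                        ┃Moves: 0       
                        ┃               
                        ┃               
                        ┃               
                        ┃               
                        ┗━━━━━━━━━━━━━━━
                                        


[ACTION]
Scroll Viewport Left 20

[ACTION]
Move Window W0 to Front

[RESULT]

         ┏━━━━━━━━━━━━━━━━━━━━━━━━━┓    
         ┃ DataTable               ┃    
         ┠─────────────────────────┨    
         ┃Score│Amount ▼│City      ┃    
         ┃─────┼────────┏━━━━━━━━━━━━━━━
         ┃64.8 │$4758.66┃ SlidingPuzzle 
         ┃77.0 │$4215.16┠───────────────
         ┃15.8 │$3933.38┃┌────┬────┬────
         ┃27.1 │$3835.64┃│  5 │  3 │  4 
         ┃2.1  │$3734.19┃├────┼────┼────
         ┃99.5 │$3588.53┃│ 15 │  9 │ 10 
         ┃20.2 │$3017.91┃├────┼────┼────
         ┃36.3 │$2224.34┃│ 14 │ 13 │  1 
         ┃90.0 │$1952.43┃├────┼────┼────
         ┃36.7 │$1848.63┃│  2 │ 11 │ 12 
         ┗━━━━━━━━━━━━━━┃└────┴────┴────
                        ┃Moves: 0       
                        ┃               
                        ┃               
                        ┃               
                        ┃               
                        ┗━━━━━━━━━━━━━━━
                                        


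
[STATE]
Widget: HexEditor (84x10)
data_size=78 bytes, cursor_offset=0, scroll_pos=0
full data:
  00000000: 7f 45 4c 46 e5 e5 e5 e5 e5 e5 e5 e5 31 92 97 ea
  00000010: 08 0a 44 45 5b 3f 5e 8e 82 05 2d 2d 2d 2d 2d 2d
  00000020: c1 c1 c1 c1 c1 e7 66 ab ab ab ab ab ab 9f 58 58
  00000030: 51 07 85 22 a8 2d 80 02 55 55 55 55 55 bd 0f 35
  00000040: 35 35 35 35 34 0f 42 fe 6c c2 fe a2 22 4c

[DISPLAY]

00000000  7F 45 4c 46 e5 e5 e5 e5  e5 e5 e5 e5 31 92 97 ea  |.ELF........1...|      
00000010  08 0a 44 45 5b 3f 5e 8e  82 05 2d 2d 2d 2d 2d 2d  |..DE[?^...------|      
00000020  c1 c1 c1 c1 c1 e7 66 ab  ab ab ab ab ab 9f 58 58  |......f.......XX|      
00000030  51 07 85 22 a8 2d 80 02  55 55 55 55 55 bd 0f 35  |Q..".-..UUUUU..5|      
00000040  35 35 35 35 34 0f 42 fe  6c c2 fe a2 22 4c        |55554.B.l..."L  |      
                                                                                    
                                                                                    
                                                                                    
                                                                                    
                                                                                    


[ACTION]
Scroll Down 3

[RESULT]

00000030  51 07 85 22 a8 2d 80 02  55 55 55 55 55 bd 0f 35  |Q..".-..UUUUU..5|      
00000040  35 35 35 35 34 0f 42 fe  6c c2 fe a2 22 4c        |55554.B.l..."L  |      
                                                                                    
                                                                                    
                                                                                    
                                                                                    
                                                                                    
                                                                                    
                                                                                    
                                                                                    


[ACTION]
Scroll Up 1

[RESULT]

00000020  c1 c1 c1 c1 c1 e7 66 ab  ab ab ab ab ab 9f 58 58  |......f.......XX|      
00000030  51 07 85 22 a8 2d 80 02  55 55 55 55 55 bd 0f 35  |Q..".-..UUUUU..5|      
00000040  35 35 35 35 34 0f 42 fe  6c c2 fe a2 22 4c        |55554.B.l..."L  |      
                                                                                    
                                                                                    
                                                                                    
                                                                                    
                                                                                    
                                                                                    
                                                                                    


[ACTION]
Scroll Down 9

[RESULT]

00000040  35 35 35 35 34 0f 42 fe  6c c2 fe a2 22 4c        |55554.B.l..."L  |      
                                                                                    
                                                                                    
                                                                                    
                                                                                    
                                                                                    
                                                                                    
                                                                                    
                                                                                    
                                                                                    


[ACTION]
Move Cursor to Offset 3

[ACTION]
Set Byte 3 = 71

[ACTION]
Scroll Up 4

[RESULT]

00000000  7f 45 4c 71 e5 e5 e5 e5  e5 e5 e5 e5 31 92 97 ea  |.ELq........1...|      
00000010  08 0a 44 45 5b 3f 5e 8e  82 05 2d 2d 2d 2d 2d 2d  |..DE[?^...------|      
00000020  c1 c1 c1 c1 c1 e7 66 ab  ab ab ab ab ab 9f 58 58  |......f.......XX|      
00000030  51 07 85 22 a8 2d 80 02  55 55 55 55 55 bd 0f 35  |Q..".-..UUUUU..5|      
00000040  35 35 35 35 34 0f 42 fe  6c c2 fe a2 22 4c        |55554.B.l..."L  |      
                                                                                    
                                                                                    
                                                                                    
                                                                                    
                                                                                    
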